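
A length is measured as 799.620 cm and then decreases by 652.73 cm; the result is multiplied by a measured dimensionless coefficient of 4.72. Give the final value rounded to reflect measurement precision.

693 cm

799.620 cm − 652.73 cm = 146.890 cm; the difference is limited to 2 decimal places (5 s.f.).
Carrying full precision, 146.890 × 4.72 = 693.3208 cm; 4.72 has 3 s.f., so the result keeps min(5, 3) = 3 s.f.
Rounded to 3 significant figures: 693 cm.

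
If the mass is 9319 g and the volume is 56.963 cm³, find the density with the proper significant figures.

density = 9319 g ÷ 56.963 cm³ = 163.597422889… g/cm³.
9319 has 4 significant figures; 56.963 has 5.
Division/multiplication keeps the fewest: 4 significant figures.
Rounded: 163.6 g/cm³.

163.6 g/cm³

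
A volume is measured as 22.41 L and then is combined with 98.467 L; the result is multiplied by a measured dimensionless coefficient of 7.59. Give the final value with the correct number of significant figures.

917 L

22.41 L + 98.467 L = 120.877 L; the sum is limited to 2 decimal places (5 s.f.).
Carrying full precision, 120.877 × 7.59 = 917.45643 L; 7.59 has 3 s.f., so the result keeps min(5, 3) = 3 s.f.
Rounded to 3 significant figures: 917 L.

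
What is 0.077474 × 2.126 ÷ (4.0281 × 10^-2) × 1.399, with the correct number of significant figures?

5.721

0.077474 × 2.126 ÷ (4.0281 × 10^-2) × 1.399 = 5.72053583268…
Multiplication/division keeps the fewest significant figures: 0.077474 → 5 s.f., 2.126 → 4 s.f., 4.0281 × 10^-2 → 5 s.f., 1.399 → 4 s.f.; limit is 4.
Rounded to 4 significant figures: 5.721.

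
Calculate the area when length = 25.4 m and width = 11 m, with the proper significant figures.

area = 25.4 m × 11 m = 279.4 m².
25.4 has 3 significant figures; 11 has 2.
Division/multiplication keeps the fewest: 2 significant figures.
Rounded: 2.8 × 10^2 m².

2.8 × 10^2 m²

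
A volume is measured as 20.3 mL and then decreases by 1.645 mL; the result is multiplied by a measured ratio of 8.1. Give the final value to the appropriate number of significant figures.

20.3 mL − 1.645 mL = 18.655 mL; the difference is limited to 1 decimal place (3 s.f.).
Carrying full precision, 18.655 × 8.1 = 151.1055 mL; 8.1 has 2 s.f., so the result keeps min(3, 2) = 2 s.f.
Rounded to 2 significant figures: 1.5 × 10^2 mL.

1.5 × 10^2 mL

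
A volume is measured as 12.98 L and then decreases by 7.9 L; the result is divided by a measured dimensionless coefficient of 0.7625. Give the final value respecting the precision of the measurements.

6.7 L

12.98 L − 7.9 L = 5.08 L; the difference is limited to 1 decimal place (2 s.f.).
Carrying full precision, 5.08 ÷ 0.7625 = 6.66229508197… L; 0.7625 has 4 s.f., so the result keeps min(2, 4) = 2 s.f.
Rounded to 2 significant figures: 6.7 L.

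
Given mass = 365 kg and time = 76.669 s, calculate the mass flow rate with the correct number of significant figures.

mass flow rate = 365 kg ÷ 76.669 s = 4.7607246736… kg/s.
365 has 3 significant figures; 76.669 has 5.
Division/multiplication keeps the fewest: 3 significant figures.
Rounded: 4.76 kg/s.

4.76 kg/s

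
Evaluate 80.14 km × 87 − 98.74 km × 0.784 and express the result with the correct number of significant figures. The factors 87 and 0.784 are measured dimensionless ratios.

80.14 × 87 = 6972.18 → 7.0 × 10³ km (2 s.f., last digit at the 10^2 place).
98.74 × 0.784 = 77.41216 → 77.4 km (3 s.f., last digit at the 10^-1 place).
Difference: 6894.76784 km; keep the coarser place, 10^2.
Result: 6.9 × 10³ km.

6.9 × 10³ km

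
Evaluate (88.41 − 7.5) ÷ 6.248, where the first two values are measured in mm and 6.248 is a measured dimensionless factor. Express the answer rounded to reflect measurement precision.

12.9 mm

88.41 mm − 7.5 mm = 80.91 mm; the difference is limited to 1 decimal place (3 s.f.).
Carrying full precision, 80.91 ÷ 6.248 = 12.9497439181… mm; 6.248 has 4 s.f., so the result keeps min(3, 4) = 3 s.f.
Rounded to 3 significant figures: 12.9 mm.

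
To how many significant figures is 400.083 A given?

400.083: zeros between nonzero digits are significant.

6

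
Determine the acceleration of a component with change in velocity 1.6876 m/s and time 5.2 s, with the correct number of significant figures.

0.32 m/s²

acceleration = 1.6876 m/s ÷ 5.2 s = 0.324538461538… m/s².
1.6876 has 5 significant figures; 5.2 has 2.
Division/multiplication keeps the fewest: 2 significant figures.
Rounded: 0.32 m/s².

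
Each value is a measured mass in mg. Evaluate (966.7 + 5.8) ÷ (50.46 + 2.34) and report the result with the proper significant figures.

18.42

966.7 + 5.8 = 972.5, limited to 1 d.p. → 4 s.f.; 50.46 + 2.34 = 52.80, limited to 2 d.p. → 4 s.f.
Carrying full precision, 972.5 ÷ 52.80 = 18.4185606061…; keep min(4, 4) = 4 s.f.
Rounded to 4 significant figures: 18.42.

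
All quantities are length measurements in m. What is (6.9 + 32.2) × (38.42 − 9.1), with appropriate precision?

1.15 × 10³ m²

6.9 + 32.2 = 39.1, limited to 1 d.p. → 3 s.f.; 38.42 − 9.1 = 29.32, limited to 1 d.p. → 3 s.f.
Carrying full precision, 39.1 × 29.32 = 1146.412; keep min(3, 3) = 3 s.f.
Rounded to 3 significant figures: 1.15 × 10³ m².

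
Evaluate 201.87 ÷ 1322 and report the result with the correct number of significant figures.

0.1527

201.87 ÷ 1322 = 0.152700453858…
Multiplication/division keeps the fewest significant figures: 201.87 → 5 s.f., 1322 → 4 s.f.; limit is 4.
Rounded to 4 significant figures: 0.1527.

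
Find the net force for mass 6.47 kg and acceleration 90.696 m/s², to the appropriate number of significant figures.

net force = 6.47 kg × 90.696 m/s² = 586.80312 N.
6.47 has 3 significant figures; 90.696 has 5.
Division/multiplication keeps the fewest: 3 significant figures.
Rounded: 587 N.

587 N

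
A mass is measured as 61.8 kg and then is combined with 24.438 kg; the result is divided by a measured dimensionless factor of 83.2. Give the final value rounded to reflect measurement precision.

61.8 kg + 24.438 kg = 86.238 kg; the sum is limited to 1 decimal place (3 s.f.).
Carrying full precision, 86.238 ÷ 83.2 = 1.03651442308… kg; 83.2 has 3 s.f., so the result keeps min(3, 3) = 3 s.f.
Rounded to 3 significant figures: 1.04 kg.

1.04 kg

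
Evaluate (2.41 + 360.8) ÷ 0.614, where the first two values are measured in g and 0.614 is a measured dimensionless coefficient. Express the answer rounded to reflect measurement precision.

592 g

2.41 g + 360.8 g = 363.21 g; the sum is limited to 1 decimal place (4 s.f.).
Carrying full precision, 363.21 ÷ 0.614 = 591.54723127… g; 0.614 has 3 s.f., so the result keeps min(4, 3) = 3 s.f.
Rounded to 3 significant figures: 592 g.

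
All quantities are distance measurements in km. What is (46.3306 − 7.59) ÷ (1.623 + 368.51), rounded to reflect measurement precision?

0.1047

46.3306 − 7.59 = 38.7406, limited to 2 d.p. → 4 s.f.; 1.623 + 368.51 = 370.133, limited to 2 d.p. → 5 s.f.
Carrying full precision, 38.7406 ÷ 370.133 = 0.104666700889…; keep min(4, 5) = 4 s.f.
Rounded to 4 significant figures: 0.1047.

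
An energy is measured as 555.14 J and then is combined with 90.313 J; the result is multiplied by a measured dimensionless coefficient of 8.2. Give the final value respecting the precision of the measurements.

555.14 J + 90.313 J = 645.453 J; the sum is limited to 2 decimal places (5 s.f.).
Carrying full precision, 645.453 × 8.2 = 5292.7146 J; 8.2 has 2 s.f., so the result keeps min(5, 2) = 2 s.f.
Rounded to 2 significant figures: 5.3 × 10³ J.

5.3 × 10³ J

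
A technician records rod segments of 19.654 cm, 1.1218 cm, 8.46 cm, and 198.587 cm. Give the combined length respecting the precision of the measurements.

19.654 cm + 1.1218 cm + 8.46 cm + 198.587 cm = 227.8228 cm.
Addition/subtraction keeps the fewest decimal places: 19.654 → 3 decimal places, 1.1218 → 4 decimal places, 8.46 → 2 decimal places, 198.587 → 3 decimal places; limit is 2.
Rounded to 2 decimal places: 227.82 cm.

227.82 cm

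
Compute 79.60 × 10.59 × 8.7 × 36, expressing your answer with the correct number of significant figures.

79.60 × 10.59 × 8.7 × 36 = 264016.3248
Multiplication/division keeps the fewest significant figures: 79.60 → 4 s.f., 10.59 → 4 s.f., 8.7 → 2 s.f., 36 → 2 s.f.; limit is 2.
Rounded to 2 significant figures: 2.6 × 10⁵.

2.6 × 10⁵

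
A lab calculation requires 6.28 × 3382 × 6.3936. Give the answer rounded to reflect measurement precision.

6.28 × 3382 × 6.3936 = 135793.414656
Multiplication/division keeps the fewest significant figures: 6.28 → 3 s.f., 3382 → 4 s.f., 6.3936 → 5 s.f.; limit is 3.
Rounded to 3 significant figures: 1.36 × 10^5.

1.36 × 10^5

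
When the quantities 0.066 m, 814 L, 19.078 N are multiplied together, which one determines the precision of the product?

0.066 m

0.066 m → 2 s.f.; 814 L → 3 s.f.; 19.078 N → 5 s.f.
The fewest is 2 significant figures, from 0.066 m.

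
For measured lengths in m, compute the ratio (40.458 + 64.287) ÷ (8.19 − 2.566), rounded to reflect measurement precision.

18.6

40.458 + 64.287 = 104.745, limited to 3 d.p. → 6 s.f.; 8.19 − 2.566 = 5.624, limited to 2 d.p. → 3 s.f.
Carrying full precision, 104.745 ÷ 5.624 = 18.6246443812…; keep min(6, 3) = 3 s.f.
Rounded to 3 significant figures: 18.6.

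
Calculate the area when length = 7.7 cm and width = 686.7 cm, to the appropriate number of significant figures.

5.3 × 10^3 cm²

area = 7.7 cm × 686.7 cm = 5287.59 cm².
7.7 has 2 significant figures; 686.7 has 4.
Division/multiplication keeps the fewest: 2 significant figures.
Rounded: 5.3 × 10^3 cm².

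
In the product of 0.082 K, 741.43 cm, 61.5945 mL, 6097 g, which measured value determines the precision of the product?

0.082 K → 2 s.f.; 741.43 cm → 5 s.f.; 61.5945 mL → 6 s.f.; 6097 g → 4 s.f.
The fewest is 2 significant figures, from 0.082 K.

0.082 K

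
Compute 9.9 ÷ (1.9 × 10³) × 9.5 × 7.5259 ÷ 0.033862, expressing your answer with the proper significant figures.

11

9.9 ÷ (1.9 × 10³) × 9.5 × 7.5259 ÷ 0.033862 = 11.001478058…
Multiplication/division keeps the fewest significant figures: 9.9 → 2 s.f., 1.9 × 10³ → 2 s.f., 9.5 → 2 s.f., 7.5259 → 5 s.f., 0.033862 → 5 s.f.; limit is 2.
Rounded to 2 significant figures: 11.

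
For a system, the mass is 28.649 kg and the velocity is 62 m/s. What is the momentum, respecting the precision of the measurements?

1.8 × 10^3 kg·m/s

momentum = 28.649 kg × 62 m/s = 1776.238 kg·m/s.
28.649 has 5 significant figures; 62 has 2.
Division/multiplication keeps the fewest: 2 significant figures.
Rounded: 1.8 × 10^3 kg·m/s.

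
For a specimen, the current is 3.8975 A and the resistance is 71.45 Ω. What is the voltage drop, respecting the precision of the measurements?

voltage drop = 3.8975 A × 71.45 Ω = 278.476375 V.
3.8975 has 5 significant figures; 71.45 has 4.
Division/multiplication keeps the fewest: 4 significant figures.
Rounded: 278.5 V.

278.5 V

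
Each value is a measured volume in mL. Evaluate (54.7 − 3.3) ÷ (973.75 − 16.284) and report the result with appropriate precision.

0.0537

54.7 − 3.3 = 51.4, limited to 1 d.p. → 3 s.f.; 973.75 − 16.284 = 957.466, limited to 2 d.p. → 5 s.f.
Carrying full precision, 51.4 ÷ 957.466 = 0.0536833683911…; keep min(3, 5) = 3 s.f.
Rounded to 3 significant figures: 0.0537.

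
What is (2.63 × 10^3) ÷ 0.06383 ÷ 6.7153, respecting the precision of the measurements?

(2.63 × 10^3) ÷ 0.06383 ÷ 6.7153 = 6135.71932592…
Multiplication/division keeps the fewest significant figures: 2.63 × 10^3 → 3 s.f., 0.06383 → 4 s.f., 6.7153 → 5 s.f.; limit is 3.
Rounded to 3 significant figures: 6.14 × 10^3.

6.14 × 10^3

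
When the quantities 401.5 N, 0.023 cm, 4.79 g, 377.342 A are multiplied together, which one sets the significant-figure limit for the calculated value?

0.023 cm

401.5 N → 4 s.f.; 0.023 cm → 2 s.f.; 4.79 g → 3 s.f.; 377.342 A → 6 s.f.
The fewest is 2 significant figures, from 0.023 cm.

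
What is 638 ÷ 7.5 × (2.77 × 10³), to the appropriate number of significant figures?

2.4 × 10⁵

638 ÷ 7.5 × (2.77 × 10³) = 235634.666667…
Multiplication/division keeps the fewest significant figures: 638 → 3 s.f., 7.5 → 2 s.f., 2.77 × 10³ → 3 s.f.; limit is 2.
Rounded to 2 significant figures: 2.4 × 10⁵.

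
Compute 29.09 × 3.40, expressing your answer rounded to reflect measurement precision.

29.09 × 3.40 = 98.906
Multiplication/division keeps the fewest significant figures: 29.09 → 4 s.f., 3.40 → 3 s.f.; limit is 3.
Rounded to 3 significant figures: 98.9.

98.9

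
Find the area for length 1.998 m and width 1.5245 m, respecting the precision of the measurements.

3.046 m²

area = 1.998 m × 1.5245 m = 3.045951 m².
1.998 has 4 significant figures; 1.5245 has 5.
Division/multiplication keeps the fewest: 4 significant figures.
Rounded: 3.046 m².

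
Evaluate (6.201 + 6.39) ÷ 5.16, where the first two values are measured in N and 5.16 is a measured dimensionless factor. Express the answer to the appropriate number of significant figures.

2.44 N

6.201 N + 6.39 N = 12.591 N; the sum is limited to 2 decimal places (4 s.f.).
Carrying full precision, 12.591 ÷ 5.16 = 2.44011627907… N; 5.16 has 3 s.f., so the result keeps min(4, 3) = 3 s.f.
Rounded to 3 significant figures: 2.44 N.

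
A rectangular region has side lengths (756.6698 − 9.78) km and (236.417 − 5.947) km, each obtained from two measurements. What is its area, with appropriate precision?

756.6698 − 9.78 = 746.8898, limited to 2 d.p. → 5 s.f.; 236.417 − 5.947 = 230.470, limited to 3 d.p. → 6 s.f.
Carrying full precision, 746.8898 × 230.470 = 172135.692206; keep min(5, 6) = 5 s.f.
Rounded to 5 significant figures: 1.7214 × 10⁵ km².

1.7214 × 10⁵ km²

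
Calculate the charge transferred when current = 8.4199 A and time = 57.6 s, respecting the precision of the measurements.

charge transferred = 8.4199 A × 57.6 s = 484.98624 C.
8.4199 has 5 significant figures; 57.6 has 3.
Division/multiplication keeps the fewest: 3 significant figures.
Rounded: 485 C.

485 C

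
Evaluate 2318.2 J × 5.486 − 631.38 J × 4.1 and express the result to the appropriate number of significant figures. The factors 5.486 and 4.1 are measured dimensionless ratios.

1.01 × 10⁴ J

2318.2 × 5.486 = 12717.6452 → 1.272 × 10⁴ J (4 s.f., last digit at the 10^1 place).
631.38 × 4.1 = 2588.658 → 2.6 × 10³ J (2 s.f., last digit at the 10^2 place).
Difference: 10128.9872 J; keep the coarser place, 10^2.
Result: 1.01 × 10⁴ J.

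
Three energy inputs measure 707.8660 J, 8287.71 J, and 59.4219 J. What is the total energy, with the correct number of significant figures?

9055.00 J

707.8660 J + 8287.71 J + 59.4219 J = 9054.9979 J.
Addition/subtraction keeps the fewest decimal places: 707.8660 → 4 decimal places, 8287.71 → 2 decimal places, 59.4219 → 4 decimal places; limit is 2.
Rounded to 2 decimal places: 9055.00 J.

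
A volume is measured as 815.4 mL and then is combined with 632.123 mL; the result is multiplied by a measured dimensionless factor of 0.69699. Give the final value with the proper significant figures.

815.4 mL + 632.123 mL = 1447.523 mL; the sum is limited to 1 decimal place (5 s.f.).
Carrying full precision, 1447.523 × 0.69699 = 1008.90905577 mL; 0.69699 has 5 s.f., so the result keeps min(5, 5) = 5 s.f.
Rounded to 5 significant figures: 1008.9 mL.

1008.9 mL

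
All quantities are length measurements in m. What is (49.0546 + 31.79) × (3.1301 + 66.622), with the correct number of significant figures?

5639 m²

49.0546 + 31.79 = 80.8446, limited to 2 d.p. → 4 s.f.; 3.1301 + 66.622 = 69.7521, limited to 3 d.p. → 5 s.f.
Carrying full precision, 80.8446 × 69.7521 = 5639.08062366; keep min(4, 5) = 4 s.f.
Rounded to 4 significant figures: 5639 m².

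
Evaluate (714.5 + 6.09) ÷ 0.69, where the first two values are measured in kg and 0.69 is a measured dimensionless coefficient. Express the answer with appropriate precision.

1.0 × 10³ kg

714.5 kg + 6.09 kg = 720.59 kg; the sum is limited to 1 decimal place (4 s.f.).
Carrying full precision, 720.59 ÷ 0.69 = 1044.33333333… kg; 0.69 has 2 s.f., so the result keeps min(4, 2) = 2 s.f.
Rounded to 2 significant figures: 1.0 × 10³ kg.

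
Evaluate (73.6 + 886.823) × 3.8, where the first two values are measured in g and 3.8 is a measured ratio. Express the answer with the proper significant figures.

3.6 × 10³ g

73.6 g + 886.823 g = 960.423 g; the sum is limited to 1 decimal place (4 s.f.).
Carrying full precision, 960.423 × 3.8 = 3649.6074 g; 3.8 has 2 s.f., so the result keeps min(4, 2) = 2 s.f.
Rounded to 2 significant figures: 3.6 × 10³ g.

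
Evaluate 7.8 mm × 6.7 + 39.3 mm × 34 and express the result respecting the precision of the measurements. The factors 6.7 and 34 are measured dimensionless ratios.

1.4 × 10^3 mm

7.8 × 6.7 = 52.26 → 52 mm (2 s.f., last digit at the 10^0 place).
39.3 × 34 = 1336.2 → 1.3 × 10^3 mm (2 s.f., last digit at the 10^2 place).
Sum: 1388.46 mm; keep the coarser place, 10^2.
Result: 1.4 × 10^3 mm.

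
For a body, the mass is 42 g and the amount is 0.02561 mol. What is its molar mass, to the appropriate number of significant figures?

1.6 × 10³ g/mol

molar mass = 42 g ÷ 0.02561 mol = 1639.9843811… g/mol.
42 has 2 significant figures; 0.02561 has 4.
Division/multiplication keeps the fewest: 2 significant figures.
Rounded: 1.6 × 10³ g/mol.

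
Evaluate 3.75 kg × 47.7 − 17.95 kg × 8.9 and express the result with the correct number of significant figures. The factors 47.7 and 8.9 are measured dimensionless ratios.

3.75 × 47.7 = 178.875 → 179 kg (3 s.f., last digit at the 10^0 place).
17.95 × 8.9 = 159.755 → 1.6 × 10² kg (2 s.f., last digit at the 10^1 place).
Difference: 19.12 kg; keep the coarser place, 10^1.
Result: 2 × 10¹ kg.

2 × 10¹ kg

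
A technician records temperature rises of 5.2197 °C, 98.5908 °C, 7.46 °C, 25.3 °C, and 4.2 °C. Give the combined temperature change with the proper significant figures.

5.2197 °C + 98.5908 °C + 7.46 °C + 25.3 °C + 4.2 °C = 140.7705 °C.
Addition/subtraction keeps the fewest decimal places: 5.2197 → 4 decimal places, 98.5908 → 4 decimal places, 7.46 → 2 decimal places, 25.3 → 1 decimal place, 4.2 → 1 decimal place; limit is 1.
Rounded to 1 decimal place: 140.8 °C.

140.8 °C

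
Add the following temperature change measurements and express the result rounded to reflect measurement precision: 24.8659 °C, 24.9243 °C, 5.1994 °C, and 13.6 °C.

24.8659 °C + 24.9243 °C + 5.1994 °C + 13.6 °C = 68.5896 °C.
Addition/subtraction keeps the fewest decimal places: 24.8659 → 4 decimal places, 24.9243 → 4 decimal places, 5.1994 → 4 decimal places, 13.6 → 1 decimal place; limit is 1.
Rounded to 1 decimal place: 68.6 °C.

68.6 °C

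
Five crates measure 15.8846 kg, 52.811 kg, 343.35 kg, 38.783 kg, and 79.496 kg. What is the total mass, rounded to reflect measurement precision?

15.8846 kg + 52.811 kg + 343.35 kg + 38.783 kg + 79.496 kg = 530.3246 kg.
Addition/subtraction keeps the fewest decimal places: 15.8846 → 4 decimal places, 52.811 → 3 decimal places, 343.35 → 2 decimal places, 38.783 → 3 decimal places, 79.496 → 3 decimal places; limit is 2.
Rounded to 2 decimal places: 530.32 kg.

530.32 kg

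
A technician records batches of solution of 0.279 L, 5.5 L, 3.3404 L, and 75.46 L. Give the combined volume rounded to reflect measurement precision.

0.279 L + 5.5 L + 3.3404 L + 75.46 L = 84.5794 L.
Addition/subtraction keeps the fewest decimal places: 0.279 → 3 decimal places, 5.5 → 1 decimal place, 3.3404 → 4 decimal places, 75.46 → 2 decimal places; limit is 1.
Rounded to 1 decimal place: 84.6 L.

84.6 L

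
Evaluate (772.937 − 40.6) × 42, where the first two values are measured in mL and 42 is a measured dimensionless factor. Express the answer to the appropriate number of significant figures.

772.937 mL − 40.6 mL = 732.337 mL; the difference is limited to 1 decimal place (4 s.f.).
Carrying full precision, 732.337 × 42 = 30758.154 mL; 42 has 2 s.f., so the result keeps min(4, 2) = 2 s.f.
Rounded to 2 significant figures: 3.1 × 10^4 mL.

3.1 × 10^4 mL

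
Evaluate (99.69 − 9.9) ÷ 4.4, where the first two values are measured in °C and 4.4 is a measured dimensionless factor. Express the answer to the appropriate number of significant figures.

20. °C

99.69 °C − 9.9 °C = 89.79 °C; the difference is limited to 1 decimal place (3 s.f.).
Carrying full precision, 89.79 ÷ 4.4 = 20.4068181818… °C; 4.4 has 2 s.f., so the result keeps min(3, 2) = 2 s.f.
Rounded to 2 significant figures: 20. °C.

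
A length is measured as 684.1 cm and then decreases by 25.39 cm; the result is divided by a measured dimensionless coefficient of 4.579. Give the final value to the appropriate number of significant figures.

143.9 cm

684.1 cm − 25.39 cm = 658.71 cm; the difference is limited to 1 decimal place (4 s.f.).
Carrying full precision, 658.71 ÷ 4.579 = 143.854553396… cm; 4.579 has 4 s.f., so the result keeps min(4, 4) = 4 s.f.
Rounded to 4 significant figures: 143.9 cm.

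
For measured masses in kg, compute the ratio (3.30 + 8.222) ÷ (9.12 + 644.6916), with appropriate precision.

0.01762

3.30 + 8.222 = 11.522, limited to 2 d.p. → 4 s.f.; 9.12 + 644.6916 = 653.8116, limited to 2 d.p. → 5 s.f.
Carrying full precision, 11.522 ÷ 653.8116 = 0.0176228136668…; keep min(4, 5) = 4 s.f.
Rounded to 4 significant figures: 0.01762.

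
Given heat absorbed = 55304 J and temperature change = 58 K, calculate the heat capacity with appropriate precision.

9.5 × 10² J/K

heat capacity = 55304 J ÷ 58 K = 953.517241379… J/K.
55304 has 5 significant figures; 58 has 2.
Division/multiplication keeps the fewest: 2 significant figures.
Rounded: 9.5 × 10² J/K.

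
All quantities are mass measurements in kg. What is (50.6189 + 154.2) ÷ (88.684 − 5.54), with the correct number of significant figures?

50.6189 + 154.2 = 204.8189, limited to 1 d.p. → 4 s.f.; 88.684 − 5.54 = 83.144, limited to 2 d.p. → 4 s.f.
Carrying full precision, 204.8189 ÷ 83.144 = 2.46342369864…; keep min(4, 4) = 4 s.f.
Rounded to 4 significant figures: 2.463.

2.463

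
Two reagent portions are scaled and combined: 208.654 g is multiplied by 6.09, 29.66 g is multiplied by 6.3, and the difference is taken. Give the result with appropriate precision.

1.08 × 10³ g

208.654 × 6.09 = 1270.70286 → 1.27 × 10³ g (3 s.f., last digit at the 10^1 place).
29.66 × 6.3 = 186.858 → 1.9 × 10² g (2 s.f., last digit at the 10^1 place).
Difference: 1083.84486 g; keep the coarser place, 10^1.
Result: 1.08 × 10³ g.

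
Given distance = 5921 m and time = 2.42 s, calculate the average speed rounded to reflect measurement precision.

average speed = 5921 m ÷ 2.42 s = 2446.69421488… m/s.
5921 has 4 significant figures; 2.42 has 3.
Division/multiplication keeps the fewest: 3 significant figures.
Rounded: 2.45 × 10³ m/s.

2.45 × 10³ m/s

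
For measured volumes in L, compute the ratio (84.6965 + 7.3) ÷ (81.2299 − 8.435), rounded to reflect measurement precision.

84.6965 + 7.3 = 91.9965, limited to 1 d.p. → 3 s.f.; 81.2299 − 8.435 = 72.7949, limited to 3 d.p. → 5 s.f.
Carrying full precision, 91.9965 ÷ 72.7949 = 1.26377672062…; keep min(3, 5) = 3 s.f.
Rounded to 3 significant figures: 1.26.

1.26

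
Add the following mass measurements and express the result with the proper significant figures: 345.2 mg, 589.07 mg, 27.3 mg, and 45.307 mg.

345.2 mg + 589.07 mg + 27.3 mg + 45.307 mg = 1006.877 mg.
Addition/subtraction keeps the fewest decimal places: 345.2 → 1 decimal place, 589.07 → 2 decimal places, 27.3 → 1 decimal place, 45.307 → 3 decimal places; limit is 1.
Rounded to 1 decimal place: 1006.9 mg.

1006.9 mg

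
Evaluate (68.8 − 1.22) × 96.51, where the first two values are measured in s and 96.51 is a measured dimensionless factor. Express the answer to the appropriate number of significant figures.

6.52 × 10^3 s

68.8 s − 1.22 s = 67.58 s; the difference is limited to 1 decimal place (3 s.f.).
Carrying full precision, 67.58 × 96.51 = 6522.1458 s; 96.51 has 4 s.f., so the result keeps min(3, 4) = 3 s.f.
Rounded to 3 significant figures: 6.52 × 10^3 s.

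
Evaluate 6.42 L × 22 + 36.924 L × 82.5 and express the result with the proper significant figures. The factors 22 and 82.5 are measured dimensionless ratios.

3.19 × 10^3 L

6.42 × 22 = 141.24 → 1.4 × 10^2 L (2 s.f., last digit at the 10^1 place).
36.924 × 82.5 = 3046.23 → 3.05 × 10^3 L (3 s.f., last digit at the 10^1 place).
Sum: 3187.47 L; keep the coarser place, 10^1.
Result: 3.19 × 10^3 L.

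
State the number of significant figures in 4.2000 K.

4.2000: trailing zeros after a decimal point are significant.

5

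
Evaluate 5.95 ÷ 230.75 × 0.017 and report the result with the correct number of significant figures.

5.95 ÷ 230.75 × 0.017 = 0.0004383531961…
Multiplication/division keeps the fewest significant figures: 5.95 → 3 s.f., 230.75 → 5 s.f., 0.017 → 2 s.f.; limit is 2.
Rounded to 2 significant figures: 4.4 × 10^-4.

4.4 × 10^-4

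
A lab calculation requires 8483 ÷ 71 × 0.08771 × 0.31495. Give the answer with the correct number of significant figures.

3.3

8483 ÷ 71 × 0.08771 × 0.31495 = 3.30051599653…
Multiplication/division keeps the fewest significant figures: 8483 → 4 s.f., 71 → 2 s.f., 0.08771 → 4 s.f., 0.31495 → 5 s.f.; limit is 2.
Rounded to 2 significant figures: 3.3.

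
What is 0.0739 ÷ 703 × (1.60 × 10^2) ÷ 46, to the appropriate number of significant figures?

0.0739 ÷ 703 × (1.60 × 10^2) ÷ 46 = 0.000365637949162…
Multiplication/division keeps the fewest significant figures: 0.0739 → 3 s.f., 703 → 3 s.f., 1.60 × 10^2 → 3 s.f., 46 → 2 s.f.; limit is 2.
Rounded to 2 significant figures: 3.7 × 10^-4.

3.7 × 10^-4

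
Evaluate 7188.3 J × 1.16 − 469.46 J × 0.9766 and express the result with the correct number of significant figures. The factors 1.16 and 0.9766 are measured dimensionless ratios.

7.88 × 10³ J

7188.3 × 1.16 = 8338.428 → 8.34 × 10³ J (3 s.f., last digit at the 10^1 place).
469.46 × 0.9766 = 458.474636 → 458.5 J (4 s.f., last digit at the 10^-1 place).
Difference: 7879.953364 J; keep the coarser place, 10^1.
Result: 7.88 × 10³ J.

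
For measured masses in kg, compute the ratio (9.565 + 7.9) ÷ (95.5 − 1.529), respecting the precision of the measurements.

9.565 + 7.9 = 17.465, limited to 1 d.p. → 3 s.f.; 95.5 − 1.529 = 93.971, limited to 1 d.p. → 3 s.f.
Carrying full precision, 17.465 ÷ 93.971 = 0.18585521065…; keep min(3, 3) = 3 s.f.
Rounded to 3 significant figures: 0.186.

0.186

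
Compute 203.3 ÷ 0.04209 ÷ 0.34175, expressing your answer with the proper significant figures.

1.413 × 10⁴

203.3 ÷ 0.04209 ÷ 0.34175 = 14133.5067173…
Multiplication/division keeps the fewest significant figures: 203.3 → 4 s.f., 0.04209 → 4 s.f., 0.34175 → 5 s.f.; limit is 4.
Rounded to 4 significant figures: 1.413 × 10⁴.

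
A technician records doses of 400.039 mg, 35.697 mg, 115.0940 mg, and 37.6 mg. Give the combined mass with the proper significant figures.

5.884 × 10² mg

400.039 mg + 35.697 mg + 115.0940 mg + 37.6 mg = 588.4300 mg.
Addition/subtraction keeps the fewest decimal places: 400.039 → 3 decimal places, 35.697 → 3 decimal places, 115.0940 → 4 decimal places, 37.6 → 1 decimal place; limit is 1.
Rounded to 1 decimal place: 5.884 × 10² mg.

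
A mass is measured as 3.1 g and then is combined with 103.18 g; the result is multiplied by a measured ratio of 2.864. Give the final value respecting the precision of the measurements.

3.1 g + 103.18 g = 106.28 g; the sum is limited to 1 decimal place (4 s.f.).
Carrying full precision, 106.28 × 2.864 = 304.38592 g; 2.864 has 4 s.f., so the result keeps min(4, 4) = 4 s.f.
Rounded to 4 significant figures: 304.4 g.

304.4 g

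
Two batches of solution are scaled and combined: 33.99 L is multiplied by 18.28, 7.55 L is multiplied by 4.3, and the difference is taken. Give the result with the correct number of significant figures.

33.99 × 18.28 = 621.3372 → 6.213 × 10² L (4 s.f., last digit at the 10^-1 place).
7.55 × 4.3 = 32.465 → 32 L (2 s.f., last digit at the 10^0 place).
Difference: 588.8722 L; keep the coarser place, 10^0.
Result: 5.89 × 10² L.

5.89 × 10² L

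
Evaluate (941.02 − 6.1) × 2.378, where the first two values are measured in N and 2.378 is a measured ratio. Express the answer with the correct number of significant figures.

2223 N

941.02 N − 6.1 N = 934.92 N; the difference is limited to 1 decimal place (4 s.f.).
Carrying full precision, 934.92 × 2.378 = 2223.23976 N; 2.378 has 4 s.f., so the result keeps min(4, 4) = 4 s.f.
Rounded to 4 significant figures: 2223 N.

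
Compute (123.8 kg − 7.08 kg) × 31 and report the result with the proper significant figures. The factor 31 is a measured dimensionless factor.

123.8 kg − 7.08 kg = 116.72 kg; the difference is limited to 1 decimal place (4 s.f.).
Carrying full precision, 116.72 × 31 = 3618.32 kg; 31 has 2 s.f., so the result keeps min(4, 2) = 2 s.f.
Rounded to 2 significant figures: 3.6 × 10³ kg.

3.6 × 10³ kg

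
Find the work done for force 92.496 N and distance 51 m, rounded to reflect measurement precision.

work done = 92.496 N × 51 m = 4717.296 J.
92.496 has 5 significant figures; 51 has 2.
Division/multiplication keeps the fewest: 2 significant figures.
Rounded: 4.7 × 10^3 J.

4.7 × 10^3 J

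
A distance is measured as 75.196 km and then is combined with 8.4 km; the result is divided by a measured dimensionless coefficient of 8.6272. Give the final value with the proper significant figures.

9.69 km

75.196 km + 8.4 km = 83.596 km; the sum is limited to 1 decimal place (3 s.f.).
Carrying full precision, 83.596 ÷ 8.6272 = 9.68981824926… km; 8.6272 has 5 s.f., so the result keeps min(3, 5) = 3 s.f.
Rounded to 3 significant figures: 9.69 km.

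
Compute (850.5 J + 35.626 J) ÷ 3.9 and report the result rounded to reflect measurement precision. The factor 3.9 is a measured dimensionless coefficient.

2.3 × 10² J

850.5 J + 35.626 J = 886.126 J; the sum is limited to 1 decimal place (4 s.f.).
Carrying full precision, 886.126 ÷ 3.9 = 227.211794872… J; 3.9 has 2 s.f., so the result keeps min(4, 2) = 2 s.f.
Rounded to 2 significant figures: 2.3 × 10² J.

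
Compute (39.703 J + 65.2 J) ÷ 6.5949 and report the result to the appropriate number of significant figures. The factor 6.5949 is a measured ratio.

39.703 J + 65.2 J = 104.903 J; the sum is limited to 1 decimal place (4 s.f.).
Carrying full precision, 104.903 ÷ 6.5949 = 15.9066854691… J; 6.5949 has 5 s.f., so the result keeps min(4, 5) = 4 s.f.
Rounded to 4 significant figures: 15.91 J.

15.91 J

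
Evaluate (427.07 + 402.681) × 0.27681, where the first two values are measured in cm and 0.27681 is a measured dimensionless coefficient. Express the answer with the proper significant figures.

229.68 cm

427.07 cm + 402.681 cm = 829.751 cm; the sum is limited to 2 decimal places (5 s.f.).
Carrying full precision, 829.751 × 0.27681 = 229.68337431 cm; 0.27681 has 5 s.f., so the result keeps min(5, 5) = 5 s.f.
Rounded to 5 significant figures: 229.68 cm.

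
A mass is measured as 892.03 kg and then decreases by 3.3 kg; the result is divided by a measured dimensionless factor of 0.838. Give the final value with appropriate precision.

1.06 × 10³ kg

892.03 kg − 3.3 kg = 888.73 kg; the difference is limited to 1 decimal place (4 s.f.).
Carrying full precision, 888.73 ÷ 0.838 = 1060.53699284… kg; 0.838 has 3 s.f., so the result keeps min(4, 3) = 3 s.f.
Rounded to 3 significant figures: 1.06 × 10³ kg.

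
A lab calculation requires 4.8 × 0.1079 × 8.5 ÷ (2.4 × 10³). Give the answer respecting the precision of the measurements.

0.0018

4.8 × 0.1079 × 8.5 ÷ (2.4 × 10³) = 0.0018343
Multiplication/division keeps the fewest significant figures: 4.8 → 2 s.f., 0.1079 → 4 s.f., 8.5 → 2 s.f., 2.4 × 10³ → 2 s.f.; limit is 2.
Rounded to 2 significant figures: 0.0018.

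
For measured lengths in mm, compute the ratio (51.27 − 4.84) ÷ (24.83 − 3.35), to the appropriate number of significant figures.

51.27 − 4.84 = 46.43, limited to 2 d.p. → 4 s.f.; 24.83 − 3.35 = 21.48, limited to 2 d.p. → 4 s.f.
Carrying full precision, 46.43 ÷ 21.48 = 2.16154562384…; keep min(4, 4) = 4 s.f.
Rounded to 4 significant figures: 2.162.

2.162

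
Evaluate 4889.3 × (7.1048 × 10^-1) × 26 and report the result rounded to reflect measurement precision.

9.0 × 10^4

4889.3 × (7.1048 × 10^-1) × 26 = 90317.496464
Multiplication/division keeps the fewest significant figures: 4889.3 → 5 s.f., 7.1048 × 10^-1 → 5 s.f., 26 → 2 s.f.; limit is 2.
Rounded to 2 significant figures: 9.0 × 10^4.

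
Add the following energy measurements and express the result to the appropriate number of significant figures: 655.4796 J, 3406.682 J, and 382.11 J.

4444.27 J

655.4796 J + 3406.682 J + 382.11 J = 4444.2716 J.
Addition/subtraction keeps the fewest decimal places: 655.4796 → 4 decimal places, 3406.682 → 3 decimal places, 382.11 → 2 decimal places; limit is 2.
Rounded to 2 decimal places: 4444.27 J.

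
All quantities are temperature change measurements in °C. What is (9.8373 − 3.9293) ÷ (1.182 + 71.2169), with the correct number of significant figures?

0.081603

9.8373 − 3.9293 = 5.9080, limited to 4 d.p. → 5 s.f.; 1.182 + 71.2169 = 72.3989, limited to 3 d.p. → 5 s.f.
Carrying full precision, 5.9080 ÷ 72.3989 = 0.0816034497762…; keep min(5, 5) = 5 s.f.
Rounded to 5 significant figures: 0.081603.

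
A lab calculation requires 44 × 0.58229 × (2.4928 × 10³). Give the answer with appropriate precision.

6.4 × 10⁴

44 × 0.58229 × (2.4928 × 10³) = 63867.430528
Multiplication/division keeps the fewest significant figures: 44 → 2 s.f., 0.58229 → 5 s.f., 2.4928 × 10³ → 5 s.f.; limit is 2.
Rounded to 2 significant figures: 6.4 × 10⁴.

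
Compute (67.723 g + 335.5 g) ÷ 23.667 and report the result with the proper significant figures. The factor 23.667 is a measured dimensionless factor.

67.723 g + 335.5 g = 403.223 g; the sum is limited to 1 decimal place (4 s.f.).
Carrying full precision, 403.223 ÷ 23.667 = 17.0373515866… g; 23.667 has 5 s.f., so the result keeps min(4, 5) = 4 s.f.
Rounded to 4 significant figures: 17.04 g.

17.04 g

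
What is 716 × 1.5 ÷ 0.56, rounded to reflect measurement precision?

1.9 × 10^3

716 × 1.5 ÷ 0.56 = 1917.85714286…
Multiplication/division keeps the fewest significant figures: 716 → 3 s.f., 1.5 → 2 s.f., 0.56 → 2 s.f.; limit is 2.
Rounded to 2 significant figures: 1.9 × 10^3.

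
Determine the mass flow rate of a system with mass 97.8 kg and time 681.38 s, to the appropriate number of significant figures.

0.144 kg/s

mass flow rate = 97.8 kg ÷ 681.38 s = 0.143532243388… kg/s.
97.8 has 3 significant figures; 681.38 has 5.
Division/multiplication keeps the fewest: 3 significant figures.
Rounded: 0.144 kg/s.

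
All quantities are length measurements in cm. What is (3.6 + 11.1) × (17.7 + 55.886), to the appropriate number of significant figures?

1.08 × 10³ cm²

3.6 + 11.1 = 14.7, limited to 1 d.p. → 3 s.f.; 17.7 + 55.886 = 73.586, limited to 1 d.p. → 3 s.f.
Carrying full precision, 14.7 × 73.586 = 1081.7142; keep min(3, 3) = 3 s.f.
Rounded to 3 significant figures: 1.08 × 10³ cm².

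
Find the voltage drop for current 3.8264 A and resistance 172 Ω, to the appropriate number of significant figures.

voltage drop = 3.8264 A × 172 Ω = 658.1408 V.
3.8264 has 5 significant figures; 172 has 3.
Division/multiplication keeps the fewest: 3 significant figures.
Rounded: 658 V.

658 V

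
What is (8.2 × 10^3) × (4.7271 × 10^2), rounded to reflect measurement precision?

3.9 × 10^6

(8.2 × 10^3) × (4.7271 × 10^2) = 3876222
Multiplication/division keeps the fewest significant figures: 8.2 × 10^3 → 2 s.f., 4.7271 × 10^2 → 5 s.f.; limit is 2.
Rounded to 2 significant figures: 3.9 × 10^6.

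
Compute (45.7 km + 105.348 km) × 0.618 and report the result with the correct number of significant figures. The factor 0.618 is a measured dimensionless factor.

93.3 km

45.7 km + 105.348 km = 151.048 km; the sum is limited to 1 decimal place (4 s.f.).
Carrying full precision, 151.048 × 0.618 = 93.347664 km; 0.618 has 3 s.f., so the result keeps min(4, 3) = 3 s.f.
Rounded to 3 significant figures: 93.3 km.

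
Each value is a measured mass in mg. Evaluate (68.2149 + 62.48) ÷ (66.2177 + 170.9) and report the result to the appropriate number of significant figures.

0.5512

68.2149 + 62.48 = 130.6949, limited to 2 d.p. → 5 s.f.; 66.2177 + 170.9 = 237.1177, limited to 1 d.p. → 4 s.f.
Carrying full precision, 130.6949 ÷ 237.1177 = 0.551181544018…; keep min(5, 4) = 4 s.f.
Rounded to 4 significant figures: 0.5512.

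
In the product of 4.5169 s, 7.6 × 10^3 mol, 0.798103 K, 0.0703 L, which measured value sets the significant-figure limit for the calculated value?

7.6 × 10^3 mol

4.5169 s → 5 s.f.; 7.6 × 10^3 mol → 2 s.f.; 0.798103 K → 6 s.f.; 0.0703 L → 3 s.f.
The fewest is 2 significant figures, from 7.6 × 10^3 mol.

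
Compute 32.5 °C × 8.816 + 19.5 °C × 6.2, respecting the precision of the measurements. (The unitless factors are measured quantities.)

4.1 × 10² °C

32.5 × 8.816 = 286.52 → 287 °C (3 s.f., last digit at the 10^0 place).
19.5 × 6.2 = 120.9 → 1.2 × 10² °C (2 s.f., last digit at the 10^1 place).
Sum: 407.42 °C; keep the coarser place, 10^1.
Result: 4.1 × 10² °C.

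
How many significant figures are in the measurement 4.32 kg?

3

4.32: every digit is nonzero and significant.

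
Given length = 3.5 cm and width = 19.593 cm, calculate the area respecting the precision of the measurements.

area = 3.5 cm × 19.593 cm = 68.5755 cm².
3.5 has 2 significant figures; 19.593 has 5.
Division/multiplication keeps the fewest: 2 significant figures.
Rounded: 69 cm².

69 cm²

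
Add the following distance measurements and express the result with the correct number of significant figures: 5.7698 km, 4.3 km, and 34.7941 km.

44.9 km

5.7698 km + 4.3 km + 34.7941 km = 44.8639 km.
Addition/subtraction keeps the fewest decimal places: 5.7698 → 4 decimal places, 4.3 → 1 decimal place, 34.7941 → 4 decimal places; limit is 1.
Rounded to 1 decimal place: 44.9 km.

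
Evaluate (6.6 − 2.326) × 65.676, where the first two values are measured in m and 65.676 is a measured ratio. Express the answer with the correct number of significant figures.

2.8 × 10^2 m

6.6 m − 2.326 m = 4.274 m; the difference is limited to 1 decimal place (2 s.f.).
Carrying full precision, 4.274 × 65.676 = 280.699224 m; 65.676 has 5 s.f., so the result keeps min(2, 5) = 2 s.f.
Rounded to 2 significant figures: 2.8 × 10^2 m.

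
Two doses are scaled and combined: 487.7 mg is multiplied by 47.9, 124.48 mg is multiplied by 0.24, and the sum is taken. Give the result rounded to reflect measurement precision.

2.34 × 10^4 mg

487.7 × 47.9 = 23360.83 → 2.34 × 10^4 mg (3 s.f., last digit at the 10^2 place).
124.48 × 0.24 = 29.8752 → 3.0 × 10^1 mg (2 s.f., last digit at the 10^0 place).
Sum: 23390.7052 mg; keep the coarser place, 10^2.
Result: 2.34 × 10^4 mg.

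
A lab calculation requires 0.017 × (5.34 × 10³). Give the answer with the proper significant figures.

91

0.017 × (5.34 × 10³) = 90.78
Multiplication/division keeps the fewest significant figures: 0.017 → 2 s.f., 5.34 × 10³ → 3 s.f.; limit is 2.
Rounded to 2 significant figures: 91.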